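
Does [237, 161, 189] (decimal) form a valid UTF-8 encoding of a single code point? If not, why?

Structurally a 3-byte sequence; payload = 0xD87D.
But 0xD87D is in U+D800–U+DFFF, the surrogate range. Surrogates are not Unicode scalar values and are forbidden in UTF-8.

invalid (encodes a surrogate (U+D800–U+DFFF))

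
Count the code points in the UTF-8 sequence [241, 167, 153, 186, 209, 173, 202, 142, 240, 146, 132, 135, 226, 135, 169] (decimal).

Byte at offset 0: 0xF1 = 11110001 → 4-byte char (#1). Advance 4.
Byte at offset 4: 0xD1 = 11010001 → 2-byte char (#2). Advance 2.
Byte at offset 6: 0xCA = 11001010 → 2-byte char (#3). Advance 2.
Byte at offset 8: 0xF0 = 11110000 → 4-byte char (#4). Advance 4.
Byte at offset 12: 0xE2 = 11100010 → 3-byte char (#5). Advance 3.
Reached end at offset 15 after 5 code points.

5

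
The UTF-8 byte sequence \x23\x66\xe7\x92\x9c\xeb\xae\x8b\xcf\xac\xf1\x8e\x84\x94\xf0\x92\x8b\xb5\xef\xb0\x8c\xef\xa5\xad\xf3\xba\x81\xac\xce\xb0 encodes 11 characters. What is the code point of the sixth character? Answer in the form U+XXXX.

Offset 0: leading byte 0x23 = 00100011 → 1-byte char #1 = 23.
Offset 1: leading byte 0x66 = 01100110 → 1-byte char #2 = 66.
Offset 2: leading byte 0xE7 = 11100111 → 3-byte char #3 = E7 92 9C.
Offset 5: leading byte 0xEB = 11101011 → 3-byte char #4 = EB AE 8B.
Offset 8: leading byte 0xCF = 11001111 → 2-byte char #5 = CF AC.
Offset 10: leading byte 0xF1 = 11110001 → 4-byte char #6 = F1 8E 84 94.
Leading byte 0xF1 = 11110001 matches 11110xxx → 4-byte sequence.
Byte 1: 0xF1 = 11110001, payload 001 (3 bits).
Byte 2: 0x8E = 10001110 (10xxxxxx ✓), payload 001110.
Byte 3: 0x84 = 10000100 (10xxxxxx ✓), payload 000100.
Byte 4: 0x94 = 10010100 (10xxxxxx ✓), payload 010100.
Concatenate: 001001110000100010100 = 0x4E114 (21 bits → U+4E114).

U+4E114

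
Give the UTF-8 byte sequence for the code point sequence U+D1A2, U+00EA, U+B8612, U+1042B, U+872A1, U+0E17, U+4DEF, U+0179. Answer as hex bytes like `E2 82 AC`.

U+D1A2: 3-byte form → ED 86 A2.
U+00EA: 2-byte form → C3 AA.
U+B8612: 4-byte form → F2 B8 98 92.
U+1042B: 4-byte form → F0 90 90 AB.
U+872A1: 4-byte form → F2 87 8A A1.
U+0E17: 3-byte form → E0 B8 97.
U+4DEF: 3-byte form → E4 B7 AF.
U+0179: 2-byte form → C5 B9.
Concatenated (25 bytes): ED 86 A2 C3 AA F2 B8 98 92 F0 90 90 AB F2 87 8A A1 E0 B8 97 E4 B7 AF C5 B9.

ED 86 A2 C3 AA F2 B8 98 92 F0 90 90 AB F2 87 8A A1 E0 B8 97 E4 B7 AF C5 B9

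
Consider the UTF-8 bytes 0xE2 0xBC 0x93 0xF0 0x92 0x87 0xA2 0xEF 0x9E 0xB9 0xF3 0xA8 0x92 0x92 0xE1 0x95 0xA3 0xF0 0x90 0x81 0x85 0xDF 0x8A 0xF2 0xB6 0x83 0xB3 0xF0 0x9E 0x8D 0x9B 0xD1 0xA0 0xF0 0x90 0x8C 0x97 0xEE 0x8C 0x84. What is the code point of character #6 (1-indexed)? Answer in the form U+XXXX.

U+10045

Offset 0: leading byte 0xE2 = 11100010 → 3-byte char #1 = E2 BC 93.
Offset 3: leading byte 0xF0 = 11110000 → 4-byte char #2 = F0 92 87 A2.
Offset 7: leading byte 0xEF = 11101111 → 3-byte char #3 = EF 9E B9.
Offset 10: leading byte 0xF3 = 11110011 → 4-byte char #4 = F3 A8 92 92.
Offset 14: leading byte 0xE1 = 11100001 → 3-byte char #5 = E1 95 A3.
Offset 17: leading byte 0xF0 = 11110000 → 4-byte char #6 = F0 90 81 85.
Leading byte 0xF0 = 11110000 matches 11110xxx → 4-byte sequence.
Byte 1: 0xF0 = 11110000, payload 000 (3 bits).
Byte 2: 0x90 = 10010000 (10xxxxxx ✓), payload 010000.
Byte 3: 0x81 = 10000001 (10xxxxxx ✓), payload 000001.
Byte 4: 0x85 = 10000101 (10xxxxxx ✓), payload 000101.
Concatenate: 000010000000001000101 = 0x10045 (21 bits → U+10045).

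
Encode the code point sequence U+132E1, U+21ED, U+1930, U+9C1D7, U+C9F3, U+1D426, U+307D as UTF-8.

U+132E1: 4-byte form → F0 93 8B A1.
U+21ED: 3-byte form → E2 87 AD.
U+1930: 3-byte form → E1 A4 B0.
U+9C1D7: 4-byte form → F2 9C 87 97.
U+C9F3: 3-byte form → EC A7 B3.
U+1D426: 4-byte form → F0 9D 90 A6.
U+307D: 3-byte form → E3 81 BD.
Concatenated (24 bytes): F0 93 8B A1 E2 87 AD E1 A4 B0 F2 9C 87 97 EC A7 B3 F0 9D 90 A6 E3 81 BD.

F0 93 8B A1 E2 87 AD E1 A4 B0 F2 9C 87 97 EC A7 B3 F0 9D 90 A6 E3 81 BD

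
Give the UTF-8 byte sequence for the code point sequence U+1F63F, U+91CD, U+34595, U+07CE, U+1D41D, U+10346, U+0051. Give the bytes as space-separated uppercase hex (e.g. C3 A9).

F0 9F 98 BF E9 87 8D F0 B4 96 95 DF 8E F0 9D 90 9D F0 90 8D 86 51

U+1F63F: 4-byte form → F0 9F 98 BF.
U+91CD: 3-byte form → E9 87 8D.
U+34595: 4-byte form → F0 B4 96 95.
U+07CE: 2-byte form → DF 8E.
U+1D41D: 4-byte form → F0 9D 90 9D.
U+10346: 4-byte form → F0 90 8D 86.
U+0051: 1-byte form → 51.
Concatenated (22 bytes): F0 9F 98 BF E9 87 8D F0 B4 96 95 DF 8E F0 9D 90 9D F0 90 8D 86 51.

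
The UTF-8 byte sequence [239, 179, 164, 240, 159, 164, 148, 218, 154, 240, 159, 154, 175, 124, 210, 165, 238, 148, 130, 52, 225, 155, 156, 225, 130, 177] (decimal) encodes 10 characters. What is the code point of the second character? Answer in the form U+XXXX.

U+1F914

Offset 0: leading byte 0xEF = 11101111 → 3-byte char #1 = EF B3 A4.
Offset 3: leading byte 0xF0 = 11110000 → 4-byte char #2 = F0 9F A4 94.
Leading byte 0xF0 = 11110000 matches 11110xxx → 4-byte sequence.
Byte 1: 0xF0 = 11110000, payload 000 (3 bits).
Byte 2: 0x9F = 10011111 (10xxxxxx ✓), payload 011111.
Byte 3: 0xA4 = 10100100 (10xxxxxx ✓), payload 100100.
Byte 4: 0x94 = 10010100 (10xxxxxx ✓), payload 010100.
Concatenate: 000011111100100010100 = 0x1F914 (21 bits → U+1F914).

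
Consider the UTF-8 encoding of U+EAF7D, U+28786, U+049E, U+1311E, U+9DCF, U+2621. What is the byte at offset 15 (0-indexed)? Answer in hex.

0xB7

U+EAF7D → 4-byte form F3 AA BD BD at offsets 0–3.
U+28786 → 4-byte form F0 A8 9E 86 at offsets 4–7.
U+049E → 2-byte form D2 9E at offsets 8–9.
U+1311E → 4-byte form F0 93 84 9E at offsets 10–13.
U+9DCF → 3-byte form E9 B7 8F at offsets 14–16.
Offset 15 falls in char 5's range; it's byte 2 of E9 B7 8F = 0xB7.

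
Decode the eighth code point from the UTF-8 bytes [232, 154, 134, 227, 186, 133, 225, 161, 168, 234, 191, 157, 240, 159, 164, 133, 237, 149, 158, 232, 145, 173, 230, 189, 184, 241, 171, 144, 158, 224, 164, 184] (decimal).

Offset 0: leading byte 0xE8 = 11101000 → 3-byte char #1 = E8 9A 86.
Offset 3: leading byte 0xE3 = 11100011 → 3-byte char #2 = E3 BA 85.
Offset 6: leading byte 0xE1 = 11100001 → 3-byte char #3 = E1 A1 A8.
Offset 9: leading byte 0xEA = 11101010 → 3-byte char #4 = EA BF 9D.
Offset 12: leading byte 0xF0 = 11110000 → 4-byte char #5 = F0 9F A4 85.
Offset 16: leading byte 0xED = 11101101 → 3-byte char #6 = ED 95 9E.
Offset 19: leading byte 0xE8 = 11101000 → 3-byte char #7 = E8 91 AD.
Offset 22: leading byte 0xE6 = 11100110 → 3-byte char #8 = E6 BD B8.
Leading byte 0xE6 = 11100110 matches 1110xxxx → 3-byte sequence.
Byte 1: 0xE6 = 11100110, payload 0110 (4 bits).
Byte 2: 0xBD = 10111101 (10xxxxxx ✓), payload 111101.
Byte 3: 0xB8 = 10111000 (10xxxxxx ✓), payload 111000.
Concatenate: 0110111101111000 = 0x6F78 (16 bits → U+6F78).

U+6F78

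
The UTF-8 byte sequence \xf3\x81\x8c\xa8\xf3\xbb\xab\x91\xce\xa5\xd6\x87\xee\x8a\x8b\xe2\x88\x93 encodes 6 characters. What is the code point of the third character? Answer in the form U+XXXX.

U+03A5

Offset 0: leading byte 0xF3 = 11110011 → 4-byte char #1 = F3 81 8C A8.
Offset 4: leading byte 0xF3 = 11110011 → 4-byte char #2 = F3 BB AB 91.
Offset 8: leading byte 0xCE = 11001110 → 2-byte char #3 = CE A5.
Leading byte 0xCE = 11001110 matches 110xxxxx → 2-byte sequence.
Byte 1: 0xCE = 11001110, payload 01110 (5 bits).
Byte 2: 0xA5 = 10100101 (10xxxxxx ✓), payload 100101.
Concatenate: 01110100101 = 0x3A5 (11 bits → U+03A5).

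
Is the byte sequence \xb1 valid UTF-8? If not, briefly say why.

invalid (continuation byte with no leading byte)

Byte 0xB1 = 10110001 has the form 10xxxxxx — a continuation byte — but there is no preceding leading byte.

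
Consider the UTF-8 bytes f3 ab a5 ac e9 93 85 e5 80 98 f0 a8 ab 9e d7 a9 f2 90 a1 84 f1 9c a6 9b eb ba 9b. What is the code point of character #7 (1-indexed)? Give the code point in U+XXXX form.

U+5C99B

Offset 0: leading byte 0xF3 = 11110011 → 4-byte char #1 = F3 AB A5 AC.
Offset 4: leading byte 0xE9 = 11101001 → 3-byte char #2 = E9 93 85.
Offset 7: leading byte 0xE5 = 11100101 → 3-byte char #3 = E5 80 98.
Offset 10: leading byte 0xF0 = 11110000 → 4-byte char #4 = F0 A8 AB 9E.
Offset 14: leading byte 0xD7 = 11010111 → 2-byte char #5 = D7 A9.
Offset 16: leading byte 0xF2 = 11110010 → 4-byte char #6 = F2 90 A1 84.
Offset 20: leading byte 0xF1 = 11110001 → 4-byte char #7 = F1 9C A6 9B.
Leading byte 0xF1 = 11110001 matches 11110xxx → 4-byte sequence.
Byte 1: 0xF1 = 11110001, payload 001 (3 bits).
Byte 2: 0x9C = 10011100 (10xxxxxx ✓), payload 011100.
Byte 3: 0xA6 = 10100110 (10xxxxxx ✓), payload 100110.
Byte 4: 0x9B = 10011011 (10xxxxxx ✓), payload 011011.
Concatenate: 001011100100110011011 = 0x5C99B (21 bits → U+5C99B).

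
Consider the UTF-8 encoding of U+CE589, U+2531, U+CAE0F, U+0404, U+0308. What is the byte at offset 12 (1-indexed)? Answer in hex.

1-indexed offset 12 is 0-indexed offset 11.
U+CE589 → 4-byte form F3 8E 96 89 at offsets 0–3.
U+2531 → 3-byte form E2 94 B1 at offsets 4–6.
U+CAE0F → 4-byte form F3 8A B8 8F at offsets 7–10.
U+0404 → 2-byte form D0 84 at offsets 11–12.
Offset 11 falls in char 4's range; it's byte 1 of D0 84 = 0xD0.

0xD0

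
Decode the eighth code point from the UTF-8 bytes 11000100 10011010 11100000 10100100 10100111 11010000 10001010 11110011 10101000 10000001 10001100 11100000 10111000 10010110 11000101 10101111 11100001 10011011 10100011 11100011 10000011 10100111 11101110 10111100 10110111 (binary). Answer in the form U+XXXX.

Offset 0: leading byte 0xC4 = 11000100 → 2-byte char #1 = C4 9A.
Offset 2: leading byte 0xE0 = 11100000 → 3-byte char #2 = E0 A4 A7.
Offset 5: leading byte 0xD0 = 11010000 → 2-byte char #3 = D0 8A.
Offset 7: leading byte 0xF3 = 11110011 → 4-byte char #4 = F3 A8 81 8C.
Offset 11: leading byte 0xE0 = 11100000 → 3-byte char #5 = E0 B8 96.
Offset 14: leading byte 0xC5 = 11000101 → 2-byte char #6 = C5 AF.
Offset 16: leading byte 0xE1 = 11100001 → 3-byte char #7 = E1 9B A3.
Offset 19: leading byte 0xE3 = 11100011 → 3-byte char #8 = E3 83 A7.
Leading byte 0xE3 = 11100011 matches 1110xxxx → 3-byte sequence.
Byte 1: 0xE3 = 11100011, payload 0011 (4 bits).
Byte 2: 0x83 = 10000011 (10xxxxxx ✓), payload 000011.
Byte 3: 0xA7 = 10100111 (10xxxxxx ✓), payload 100111.
Concatenate: 0011000011100111 = 0x30E7 (16 bits → U+30E7).

U+30E7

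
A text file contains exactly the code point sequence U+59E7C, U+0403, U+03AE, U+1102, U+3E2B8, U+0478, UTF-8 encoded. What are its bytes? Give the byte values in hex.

U+59E7C: 4-byte form → F1 99 B9 BC.
U+0403: 2-byte form → D0 83.
U+03AE: 2-byte form → CE AE.
U+1102: 3-byte form → E1 84 82.
U+3E2B8: 4-byte form → F0 BE 8A B8.
U+0478: 2-byte form → D1 B8.
Concatenated (17 bytes): F1 99 B9 BC D0 83 CE AE E1 84 82 F0 BE 8A B8 D1 B8.

F1 99 B9 BC D0 83 CE AE E1 84 82 F0 BE 8A B8 D1 B8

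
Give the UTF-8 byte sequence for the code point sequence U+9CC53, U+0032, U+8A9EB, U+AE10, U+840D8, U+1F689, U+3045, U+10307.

U+9CC53: 4-byte form → F2 9C B1 93.
U+0032: 1-byte form → 32.
U+8A9EB: 4-byte form → F2 8A A7 AB.
U+AE10: 3-byte form → EA B8 90.
U+840D8: 4-byte form → F2 84 83 98.
U+1F689: 4-byte form → F0 9F 9A 89.
U+3045: 3-byte form → E3 81 85.
U+10307: 4-byte form → F0 90 8C 87.
Concatenated (27 bytes): F2 9C B1 93 32 F2 8A A7 AB EA B8 90 F2 84 83 98 F0 9F 9A 89 E3 81 85 F0 90 8C 87.

F2 9C B1 93 32 F2 8A A7 AB EA B8 90 F2 84 83 98 F0 9F 9A 89 E3 81 85 F0 90 8C 87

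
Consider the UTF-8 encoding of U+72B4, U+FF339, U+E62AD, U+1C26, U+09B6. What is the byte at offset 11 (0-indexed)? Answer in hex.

U+72B4 → 3-byte form E7 8A B4 at offsets 0–2.
U+FF339 → 4-byte form F3 BF 8C B9 at offsets 3–6.
U+E62AD → 4-byte form F3 A6 8A AD at offsets 7–10.
U+1C26 → 3-byte form E1 B0 A6 at offsets 11–13.
Offset 11 falls in char 4's range; it's byte 1 of E1 B0 A6 = 0xE1.

0xE1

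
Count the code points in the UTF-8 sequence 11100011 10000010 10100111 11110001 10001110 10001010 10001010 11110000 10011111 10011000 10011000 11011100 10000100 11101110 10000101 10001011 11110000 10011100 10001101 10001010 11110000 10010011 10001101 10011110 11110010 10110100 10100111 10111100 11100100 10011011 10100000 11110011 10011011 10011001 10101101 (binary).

Byte at offset 0: 0xE3 = 11100011 → 3-byte char (#1). Advance 3.
Byte at offset 3: 0xF1 = 11110001 → 4-byte char (#2). Advance 4.
Byte at offset 7: 0xF0 = 11110000 → 4-byte char (#3). Advance 4.
Byte at offset 11: 0xDC = 11011100 → 2-byte char (#4). Advance 2.
Byte at offset 13: 0xEE = 11101110 → 3-byte char (#5). Advance 3.
Byte at offset 16: 0xF0 = 11110000 → 4-byte char (#6). Advance 4.
Byte at offset 20: 0xF0 = 11110000 → 4-byte char (#7). Advance 4.
Byte at offset 24: 0xF2 = 11110010 → 4-byte char (#8). Advance 4.
Byte at offset 28: 0xE4 = 11100100 → 3-byte char (#9). Advance 3.
Byte at offset 31: 0xF3 = 11110011 → 4-byte char (#10). Advance 4.
Reached end at offset 35 after 10 code points.

10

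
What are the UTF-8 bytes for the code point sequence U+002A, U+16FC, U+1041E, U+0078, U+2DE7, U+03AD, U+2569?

2A E1 9B BC F0 90 90 9E 78 E2 B7 A7 CE AD E2 95 A9

U+002A: 1-byte form → 2A.
U+16FC: 3-byte form → E1 9B BC.
U+1041E: 4-byte form → F0 90 90 9E.
U+0078: 1-byte form → 78.
U+2DE7: 3-byte form → E2 B7 A7.
U+03AD: 2-byte form → CE AD.
U+2569: 3-byte form → E2 95 A9.
Concatenated (17 bytes): 2A E1 9B BC F0 90 90 9E 78 E2 B7 A7 CE AD E2 95 A9.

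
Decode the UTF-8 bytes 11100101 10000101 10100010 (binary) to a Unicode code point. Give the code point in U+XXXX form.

U+5162

Leading byte 0xE5 = 11100101 matches 1110xxxx → 3-byte sequence.
Byte 1: 0xE5 = 11100101, payload 0101 (4 bits).
Byte 2: 0x85 = 10000101 (10xxxxxx ✓), payload 000101.
Byte 3: 0xA2 = 10100010 (10xxxxxx ✓), payload 100010.
Concatenate: 0101000101100010 = 0x5162 (16 bits → U+5162).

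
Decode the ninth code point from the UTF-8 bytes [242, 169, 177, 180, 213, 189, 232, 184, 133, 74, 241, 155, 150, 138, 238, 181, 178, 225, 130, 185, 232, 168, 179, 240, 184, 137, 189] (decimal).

U+3827D

Offset 0: leading byte 0xF2 = 11110010 → 4-byte char #1 = F2 A9 B1 B4.
Offset 4: leading byte 0xD5 = 11010101 → 2-byte char #2 = D5 BD.
Offset 6: leading byte 0xE8 = 11101000 → 3-byte char #3 = E8 B8 85.
Offset 9: leading byte 0x4A = 01001010 → 1-byte char #4 = 4A.
Offset 10: leading byte 0xF1 = 11110001 → 4-byte char #5 = F1 9B 96 8A.
Offset 14: leading byte 0xEE = 11101110 → 3-byte char #6 = EE B5 B2.
Offset 17: leading byte 0xE1 = 11100001 → 3-byte char #7 = E1 82 B9.
Offset 20: leading byte 0xE8 = 11101000 → 3-byte char #8 = E8 A8 B3.
Offset 23: leading byte 0xF0 = 11110000 → 4-byte char #9 = F0 B8 89 BD.
Leading byte 0xF0 = 11110000 matches 11110xxx → 4-byte sequence.
Byte 1: 0xF0 = 11110000, payload 000 (3 bits).
Byte 2: 0xB8 = 10111000 (10xxxxxx ✓), payload 111000.
Byte 3: 0x89 = 10001001 (10xxxxxx ✓), payload 001001.
Byte 4: 0xBD = 10111101 (10xxxxxx ✓), payload 111101.
Concatenate: 000111000001001111101 = 0x3827D (21 bits → U+3827D).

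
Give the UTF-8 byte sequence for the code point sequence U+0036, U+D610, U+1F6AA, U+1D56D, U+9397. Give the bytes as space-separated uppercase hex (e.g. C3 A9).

U+0036: 1-byte form → 36.
U+D610: 3-byte form → ED 98 90.
U+1F6AA: 4-byte form → F0 9F 9A AA.
U+1D56D: 4-byte form → F0 9D 95 AD.
U+9397: 3-byte form → E9 8E 97.
Concatenated (15 bytes): 36 ED 98 90 F0 9F 9A AA F0 9D 95 AD E9 8E 97.

36 ED 98 90 F0 9F 9A AA F0 9D 95 AD E9 8E 97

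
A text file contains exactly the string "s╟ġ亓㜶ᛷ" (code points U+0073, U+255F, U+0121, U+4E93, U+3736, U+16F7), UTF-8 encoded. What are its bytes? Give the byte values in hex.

U+0073: 1-byte form → 73.
U+255F: 3-byte form → E2 95 9F.
U+0121: 2-byte form → C4 A1.
U+4E93: 3-byte form → E4 BA 93.
U+3736: 3-byte form → E3 9C B6.
U+16F7: 3-byte form → E1 9B B7.
Concatenated (15 bytes): 73 E2 95 9F C4 A1 E4 BA 93 E3 9C B6 E1 9B B7.

73 E2 95 9F C4 A1 E4 BA 93 E3 9C B6 E1 9B B7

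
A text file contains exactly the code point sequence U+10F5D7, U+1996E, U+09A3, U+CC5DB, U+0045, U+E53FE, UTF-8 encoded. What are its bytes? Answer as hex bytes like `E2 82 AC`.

U+10F5D7: 4-byte form → F4 8F 97 97.
U+1996E: 4-byte form → F0 99 A5 AE.
U+09A3: 3-byte form → E0 A6 A3.
U+CC5DB: 4-byte form → F3 8C 97 9B.
U+0045: 1-byte form → 45.
U+E53FE: 4-byte form → F3 A5 8F BE.
Concatenated (20 bytes): F4 8F 97 97 F0 99 A5 AE E0 A6 A3 F3 8C 97 9B 45 F3 A5 8F BE.

F4 8F 97 97 F0 99 A5 AE E0 A6 A3 F3 8C 97 9B 45 F3 A5 8F BE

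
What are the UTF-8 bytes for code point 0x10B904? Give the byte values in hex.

F4 8B A4 84

U+10B904 = 0x10B904 = 1095940 decimal. In range U+10000–U+10FFFF → 4-byte form: 11110xxx 10xxxxxx 10xxxxxx 10xxxxxx.
Binary (21 bits): 100001011100100000100.
Split 3+6+6+6: 100 | 001011 | 100100 | 000100.
Byte 1: 11110100 = 0xF4.
Byte 2: 10001011 = 0x8B.
Byte 3: 10100100 = 0xA4.
Byte 4: 10000100 = 0x84.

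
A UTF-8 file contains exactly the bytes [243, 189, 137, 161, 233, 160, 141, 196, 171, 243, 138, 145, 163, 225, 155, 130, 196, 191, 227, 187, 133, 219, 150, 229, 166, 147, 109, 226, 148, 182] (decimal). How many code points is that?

11

Byte at offset 0: 0xF3 = 11110011 → 4-byte char (#1). Advance 4.
Byte at offset 4: 0xE9 = 11101001 → 3-byte char (#2). Advance 3.
Byte at offset 7: 0xC4 = 11000100 → 2-byte char (#3). Advance 2.
Byte at offset 9: 0xF3 = 11110011 → 4-byte char (#4). Advance 4.
Byte at offset 13: 0xE1 = 11100001 → 3-byte char (#5). Advance 3.
Byte at offset 16: 0xC4 = 11000100 → 2-byte char (#6). Advance 2.
Byte at offset 18: 0xE3 = 11100011 → 3-byte char (#7). Advance 3.
Byte at offset 21: 0xDB = 11011011 → 2-byte char (#8). Advance 2.
Byte at offset 23: 0xE5 = 11100101 → 3-byte char (#9). Advance 3.
Byte at offset 26: 0x6D = 01101101 → 1-byte char (#10). Advance 1.
Byte at offset 27: 0xE2 = 11100010 → 3-byte char (#11). Advance 3.
Reached end at offset 30 after 11 code points.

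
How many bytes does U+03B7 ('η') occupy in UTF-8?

2

U+03B7 = 0x3B7. UTF-8 uses 1 byte below 0x80, 2 below 0x800, 3 below 0x10000, 4 up to 0x10FFFF. 0x3B7 is in U+0080–U+07FF → 2 bytes.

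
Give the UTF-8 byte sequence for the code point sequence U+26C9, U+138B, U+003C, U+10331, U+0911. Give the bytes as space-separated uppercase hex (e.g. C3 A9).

E2 9B 89 E1 8E 8B 3C F0 90 8C B1 E0 A4 91

U+26C9: 3-byte form → E2 9B 89.
U+138B: 3-byte form → E1 8E 8B.
U+003C: 1-byte form → 3C.
U+10331: 4-byte form → F0 90 8C B1.
U+0911: 3-byte form → E0 A4 91.
Concatenated (14 bytes): E2 9B 89 E1 8E 8B 3C F0 90 8C B1 E0 A4 91.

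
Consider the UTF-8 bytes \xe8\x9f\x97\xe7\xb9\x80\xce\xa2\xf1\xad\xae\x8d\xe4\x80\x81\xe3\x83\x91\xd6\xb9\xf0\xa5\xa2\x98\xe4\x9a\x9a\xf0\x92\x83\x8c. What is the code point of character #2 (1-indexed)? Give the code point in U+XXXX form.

U+7E40

Offset 0: leading byte 0xE8 = 11101000 → 3-byte char #1 = E8 9F 97.
Offset 3: leading byte 0xE7 = 11100111 → 3-byte char #2 = E7 B9 80.
Leading byte 0xE7 = 11100111 matches 1110xxxx → 3-byte sequence.
Byte 1: 0xE7 = 11100111, payload 0111 (4 bits).
Byte 2: 0xB9 = 10111001 (10xxxxxx ✓), payload 111001.
Byte 3: 0x80 = 10000000 (10xxxxxx ✓), payload 000000.
Concatenate: 0111111001000000 = 0x7E40 (16 bits → U+7E40).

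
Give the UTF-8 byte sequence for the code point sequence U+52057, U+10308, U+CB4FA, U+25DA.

F1 92 81 97 F0 90 8C 88 F3 8B 93 BA E2 97 9A

U+52057: 4-byte form → F1 92 81 97.
U+10308: 4-byte form → F0 90 8C 88.
U+CB4FA: 4-byte form → F3 8B 93 BA.
U+25DA: 3-byte form → E2 97 9A.
Concatenated (15 bytes): F1 92 81 97 F0 90 8C 88 F3 8B 93 BA E2 97 9A.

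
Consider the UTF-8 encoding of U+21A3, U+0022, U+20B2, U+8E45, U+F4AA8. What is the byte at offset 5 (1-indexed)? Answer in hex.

1-indexed offset 5 is 0-indexed offset 4.
U+21A3 → 3-byte form E2 86 A3 at offsets 0–2.
U+0022 → 1-byte form 22 at offsets 3–3.
U+20B2 → 3-byte form E2 82 B2 at offsets 4–6.
Offset 4 falls in char 3's range; it's byte 1 of E2 82 B2 = 0xE2.

0xE2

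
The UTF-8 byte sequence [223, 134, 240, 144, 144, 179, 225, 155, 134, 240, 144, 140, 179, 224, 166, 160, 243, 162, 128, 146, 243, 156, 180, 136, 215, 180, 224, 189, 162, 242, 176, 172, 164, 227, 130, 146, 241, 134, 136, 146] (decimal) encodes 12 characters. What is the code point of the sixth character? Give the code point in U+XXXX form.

U+E2012

Offset 0: leading byte 0xDF = 11011111 → 2-byte char #1 = DF 86.
Offset 2: leading byte 0xF0 = 11110000 → 4-byte char #2 = F0 90 90 B3.
Offset 6: leading byte 0xE1 = 11100001 → 3-byte char #3 = E1 9B 86.
Offset 9: leading byte 0xF0 = 11110000 → 4-byte char #4 = F0 90 8C B3.
Offset 13: leading byte 0xE0 = 11100000 → 3-byte char #5 = E0 A6 A0.
Offset 16: leading byte 0xF3 = 11110011 → 4-byte char #6 = F3 A2 80 92.
Leading byte 0xF3 = 11110011 matches 11110xxx → 4-byte sequence.
Byte 1: 0xF3 = 11110011, payload 011 (3 bits).
Byte 2: 0xA2 = 10100010 (10xxxxxx ✓), payload 100010.
Byte 3: 0x80 = 10000000 (10xxxxxx ✓), payload 000000.
Byte 4: 0x92 = 10010010 (10xxxxxx ✓), payload 010010.
Concatenate: 011100010000000010010 = 0xE2012 (21 bits → U+E2012).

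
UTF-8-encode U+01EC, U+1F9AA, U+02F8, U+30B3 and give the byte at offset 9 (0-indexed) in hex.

U+01EC → 2-byte form C7 AC at offsets 0–1.
U+1F9AA → 4-byte form F0 9F A6 AA at offsets 2–5.
U+02F8 → 2-byte form CB B8 at offsets 6–7.
U+30B3 → 3-byte form E3 82 B3 at offsets 8–10.
Offset 9 falls in char 4's range; it's byte 2 of E3 82 B3 = 0x82.

0x82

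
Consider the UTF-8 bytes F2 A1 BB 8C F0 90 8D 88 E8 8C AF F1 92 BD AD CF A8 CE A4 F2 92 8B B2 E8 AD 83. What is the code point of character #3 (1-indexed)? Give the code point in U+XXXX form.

U+832F

Offset 0: leading byte 0xF2 = 11110010 → 4-byte char #1 = F2 A1 BB 8C.
Offset 4: leading byte 0xF0 = 11110000 → 4-byte char #2 = F0 90 8D 88.
Offset 8: leading byte 0xE8 = 11101000 → 3-byte char #3 = E8 8C AF.
Leading byte 0xE8 = 11101000 matches 1110xxxx → 3-byte sequence.
Byte 1: 0xE8 = 11101000, payload 1000 (4 bits).
Byte 2: 0x8C = 10001100 (10xxxxxx ✓), payload 001100.
Byte 3: 0xAF = 10101111 (10xxxxxx ✓), payload 101111.
Concatenate: 1000001100101111 = 0x832F (16 bits → U+832F).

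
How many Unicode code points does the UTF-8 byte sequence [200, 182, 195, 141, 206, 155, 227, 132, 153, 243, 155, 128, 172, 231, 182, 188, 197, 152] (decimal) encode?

7

Byte at offset 0: 0xC8 = 11001000 → 2-byte char (#1). Advance 2.
Byte at offset 2: 0xC3 = 11000011 → 2-byte char (#2). Advance 2.
Byte at offset 4: 0xCE = 11001110 → 2-byte char (#3). Advance 2.
Byte at offset 6: 0xE3 = 11100011 → 3-byte char (#4). Advance 3.
Byte at offset 9: 0xF3 = 11110011 → 4-byte char (#5). Advance 4.
Byte at offset 13: 0xE7 = 11100111 → 3-byte char (#6). Advance 3.
Byte at offset 16: 0xC5 = 11000101 → 2-byte char (#7). Advance 2.
Reached end at offset 18 after 7 code points.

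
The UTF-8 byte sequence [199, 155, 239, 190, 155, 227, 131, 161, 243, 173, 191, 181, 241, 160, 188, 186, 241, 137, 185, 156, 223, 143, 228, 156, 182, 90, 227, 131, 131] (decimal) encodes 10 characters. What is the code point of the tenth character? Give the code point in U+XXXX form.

Offset 0: leading byte 0xC7 = 11000111 → 2-byte char #1 = C7 9B.
Offset 2: leading byte 0xEF = 11101111 → 3-byte char #2 = EF BE 9B.
Offset 5: leading byte 0xE3 = 11100011 → 3-byte char #3 = E3 83 A1.
Offset 8: leading byte 0xF3 = 11110011 → 4-byte char #4 = F3 AD BF B5.
Offset 12: leading byte 0xF1 = 11110001 → 4-byte char #5 = F1 A0 BC BA.
Offset 16: leading byte 0xF1 = 11110001 → 4-byte char #6 = F1 89 B9 9C.
Offset 20: leading byte 0xDF = 11011111 → 2-byte char #7 = DF 8F.
Offset 22: leading byte 0xE4 = 11100100 → 3-byte char #8 = E4 9C B6.
Offset 25: leading byte 0x5A = 01011010 → 1-byte char #9 = 5A.
Offset 26: leading byte 0xE3 = 11100011 → 3-byte char #10 = E3 83 83.
Leading byte 0xE3 = 11100011 matches 1110xxxx → 3-byte sequence.
Byte 1: 0xE3 = 11100011, payload 0011 (4 bits).
Byte 2: 0x83 = 10000011 (10xxxxxx ✓), payload 000011.
Byte 3: 0x83 = 10000011 (10xxxxxx ✓), payload 000011.
Concatenate: 0011000011000011 = 0x30C3 (16 bits → U+30C3).

U+30C3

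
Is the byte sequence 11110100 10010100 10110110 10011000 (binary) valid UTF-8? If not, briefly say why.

Leading byte 0xF4 = 11110100 → 4-byte form.
Payload = 0x114D98, which exceeds U+10FFFF, the maximum Unicode code point. (Leading bytes F5–FF, or F4 followed by ≥ 0x90, are invalid.)

invalid (encodes a value above U+10FFFF)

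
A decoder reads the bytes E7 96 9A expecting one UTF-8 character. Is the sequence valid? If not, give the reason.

Leading byte 0xE7 = 11100111 → 3-byte form.
Continuation bytes 0x96=10010110, 0x9A=10011010 all match 10xxxxxx.
Decoded value 0x759A is ≥ 0x800 (shortest form) and not a surrogate.

valid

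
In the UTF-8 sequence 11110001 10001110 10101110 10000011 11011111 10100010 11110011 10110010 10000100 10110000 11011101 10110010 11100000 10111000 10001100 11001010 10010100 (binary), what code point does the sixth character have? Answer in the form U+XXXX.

U+0294

Offset 0: leading byte 0xF1 = 11110001 → 4-byte char #1 = F1 8E AE 83.
Offset 4: leading byte 0xDF = 11011111 → 2-byte char #2 = DF A2.
Offset 6: leading byte 0xF3 = 11110011 → 4-byte char #3 = F3 B2 84 B0.
Offset 10: leading byte 0xDD = 11011101 → 2-byte char #4 = DD B2.
Offset 12: leading byte 0xE0 = 11100000 → 3-byte char #5 = E0 B8 8C.
Offset 15: leading byte 0xCA = 11001010 → 2-byte char #6 = CA 94.
Leading byte 0xCA = 11001010 matches 110xxxxx → 2-byte sequence.
Byte 1: 0xCA = 11001010, payload 01010 (5 bits).
Byte 2: 0x94 = 10010100 (10xxxxxx ✓), payload 010100.
Concatenate: 01010010100 = 0x294 (11 bits → U+0294).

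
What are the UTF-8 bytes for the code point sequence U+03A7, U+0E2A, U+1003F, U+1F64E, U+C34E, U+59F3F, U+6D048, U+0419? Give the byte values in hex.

CE A7 E0 B8 AA F0 90 80 BF F0 9F 99 8E EC 8D 8E F1 99 BC BF F1 AD 81 88 D0 99

U+03A7: 2-byte form → CE A7.
U+0E2A: 3-byte form → E0 B8 AA.
U+1003F: 4-byte form → F0 90 80 BF.
U+1F64E: 4-byte form → F0 9F 99 8E.
U+C34E: 3-byte form → EC 8D 8E.
U+59F3F: 4-byte form → F1 99 BC BF.
U+6D048: 4-byte form → F1 AD 81 88.
U+0419: 2-byte form → D0 99.
Concatenated (26 bytes): CE A7 E0 B8 AA F0 90 80 BF F0 9F 99 8E EC 8D 8E F1 99 BC BF F1 AD 81 88 D0 99.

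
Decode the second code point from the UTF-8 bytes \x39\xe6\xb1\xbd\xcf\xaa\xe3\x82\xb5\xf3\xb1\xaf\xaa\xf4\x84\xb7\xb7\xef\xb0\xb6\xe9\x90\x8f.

U+6C7D

Offset 0: leading byte 0x39 = 00111001 → 1-byte char #1 = 39.
Offset 1: leading byte 0xE6 = 11100110 → 3-byte char #2 = E6 B1 BD.
Leading byte 0xE6 = 11100110 matches 1110xxxx → 3-byte sequence.
Byte 1: 0xE6 = 11100110, payload 0110 (4 bits).
Byte 2: 0xB1 = 10110001 (10xxxxxx ✓), payload 110001.
Byte 3: 0xBD = 10111101 (10xxxxxx ✓), payload 111101.
Concatenate: 0110110001111101 = 0x6C7D (16 bits → U+6C7D).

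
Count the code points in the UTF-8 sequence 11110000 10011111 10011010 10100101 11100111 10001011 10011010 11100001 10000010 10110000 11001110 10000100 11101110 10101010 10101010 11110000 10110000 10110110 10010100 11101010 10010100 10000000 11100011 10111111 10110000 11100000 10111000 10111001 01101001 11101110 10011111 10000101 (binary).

11

Byte at offset 0: 0xF0 = 11110000 → 4-byte char (#1). Advance 4.
Byte at offset 4: 0xE7 = 11100111 → 3-byte char (#2). Advance 3.
Byte at offset 7: 0xE1 = 11100001 → 3-byte char (#3). Advance 3.
Byte at offset 10: 0xCE = 11001110 → 2-byte char (#4). Advance 2.
Byte at offset 12: 0xEE = 11101110 → 3-byte char (#5). Advance 3.
Byte at offset 15: 0xF0 = 11110000 → 4-byte char (#6). Advance 4.
Byte at offset 19: 0xEA = 11101010 → 3-byte char (#7). Advance 3.
Byte at offset 22: 0xE3 = 11100011 → 3-byte char (#8). Advance 3.
Byte at offset 25: 0xE0 = 11100000 → 3-byte char (#9). Advance 3.
Byte at offset 28: 0x69 = 01101001 → 1-byte char (#10). Advance 1.
Byte at offset 29: 0xEE = 11101110 → 3-byte char (#11). Advance 3.
Reached end at offset 32 after 11 code points.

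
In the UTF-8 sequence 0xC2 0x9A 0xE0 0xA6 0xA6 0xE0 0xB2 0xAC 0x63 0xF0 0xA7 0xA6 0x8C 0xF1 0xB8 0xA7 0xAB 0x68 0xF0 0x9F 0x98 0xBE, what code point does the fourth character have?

U+0063

Offset 0: leading byte 0xC2 = 11000010 → 2-byte char #1 = C2 9A.
Offset 2: leading byte 0xE0 = 11100000 → 3-byte char #2 = E0 A6 A6.
Offset 5: leading byte 0xE0 = 11100000 → 3-byte char #3 = E0 B2 AC.
Offset 8: leading byte 0x63 = 01100011 → 1-byte char #4 = 63.
Leading byte 0x63 = 01100011 matches 0xxxxxxx → 1-byte sequence.
Byte 1: 0x63 = 01100011, payload 1100011 (7 bits).
Concatenate: 1100011 = 0x63 (7 bits → U+0063).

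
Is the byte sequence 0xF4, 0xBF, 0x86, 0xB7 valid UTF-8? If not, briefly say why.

Leading byte 0xF4 = 11110100 → 4-byte form.
Payload = 0x13F1B7, which exceeds U+10FFFF, the maximum Unicode code point. (Leading bytes F5–FF, or F4 followed by ≥ 0x90, are invalid.)

invalid (encodes a value above U+10FFFF)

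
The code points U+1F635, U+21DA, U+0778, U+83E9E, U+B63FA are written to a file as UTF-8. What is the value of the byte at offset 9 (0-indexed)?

0xF2

U+1F635 → 4-byte form F0 9F 98 B5 at offsets 0–3.
U+21DA → 3-byte form E2 87 9A at offsets 4–6.
U+0778 → 2-byte form DD B8 at offsets 7–8.
U+83E9E → 4-byte form F2 83 BA 9E at offsets 9–12.
Offset 9 falls in char 4's range; it's byte 1 of F2 83 BA 9E = 0xF2.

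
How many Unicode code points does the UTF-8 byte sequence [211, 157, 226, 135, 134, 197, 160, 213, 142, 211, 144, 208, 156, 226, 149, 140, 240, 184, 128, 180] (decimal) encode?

8

Byte at offset 0: 0xD3 = 11010011 → 2-byte char (#1). Advance 2.
Byte at offset 2: 0xE2 = 11100010 → 3-byte char (#2). Advance 3.
Byte at offset 5: 0xC5 = 11000101 → 2-byte char (#3). Advance 2.
Byte at offset 7: 0xD5 = 11010101 → 2-byte char (#4). Advance 2.
Byte at offset 9: 0xD3 = 11010011 → 2-byte char (#5). Advance 2.
Byte at offset 11: 0xD0 = 11010000 → 2-byte char (#6). Advance 2.
Byte at offset 13: 0xE2 = 11100010 → 3-byte char (#7). Advance 3.
Byte at offset 16: 0xF0 = 11110000 → 4-byte char (#8). Advance 4.
Reached end at offset 20 after 8 code points.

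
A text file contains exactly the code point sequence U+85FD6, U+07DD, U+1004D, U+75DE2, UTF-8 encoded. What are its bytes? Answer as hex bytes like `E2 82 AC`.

F2 85 BF 96 DF 9D F0 90 81 8D F1 B5 B7 A2

U+85FD6: 4-byte form → F2 85 BF 96.
U+07DD: 2-byte form → DF 9D.
U+1004D: 4-byte form → F0 90 81 8D.
U+75DE2: 4-byte form → F1 B5 B7 A2.
Concatenated (14 bytes): F2 85 BF 96 DF 9D F0 90 81 8D F1 B5 B7 A2.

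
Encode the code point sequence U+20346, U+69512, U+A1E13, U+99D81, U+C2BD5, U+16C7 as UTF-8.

F0 A0 8D 86 F1 A9 94 92 F2 A1 B8 93 F2 99 B6 81 F3 82 AF 95 E1 9B 87

U+20346: 4-byte form → F0 A0 8D 86.
U+69512: 4-byte form → F1 A9 94 92.
U+A1E13: 4-byte form → F2 A1 B8 93.
U+99D81: 4-byte form → F2 99 B6 81.
U+C2BD5: 4-byte form → F3 82 AF 95.
U+16C7: 3-byte form → E1 9B 87.
Concatenated (23 bytes): F0 A0 8D 86 F1 A9 94 92 F2 A1 B8 93 F2 99 B6 81 F3 82 AF 95 E1 9B 87.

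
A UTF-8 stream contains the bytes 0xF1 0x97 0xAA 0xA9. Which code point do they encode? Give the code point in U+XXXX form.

Leading byte 0xF1 = 11110001 matches 11110xxx → 4-byte sequence.
Byte 1: 0xF1 = 11110001, payload 001 (3 bits).
Byte 2: 0x97 = 10010111 (10xxxxxx ✓), payload 010111.
Byte 3: 0xAA = 10101010 (10xxxxxx ✓), payload 101010.
Byte 4: 0xA9 = 10101001 (10xxxxxx ✓), payload 101001.
Concatenate: 001010111101010101001 = 0x57AA9 (21 bits → U+57AA9).

U+57AA9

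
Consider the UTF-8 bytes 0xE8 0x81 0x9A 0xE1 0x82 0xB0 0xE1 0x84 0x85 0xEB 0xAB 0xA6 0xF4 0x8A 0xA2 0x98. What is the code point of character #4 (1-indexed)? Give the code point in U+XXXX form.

U+BAE6

Offset 0: leading byte 0xE8 = 11101000 → 3-byte char #1 = E8 81 9A.
Offset 3: leading byte 0xE1 = 11100001 → 3-byte char #2 = E1 82 B0.
Offset 6: leading byte 0xE1 = 11100001 → 3-byte char #3 = E1 84 85.
Offset 9: leading byte 0xEB = 11101011 → 3-byte char #4 = EB AB A6.
Leading byte 0xEB = 11101011 matches 1110xxxx → 3-byte sequence.
Byte 1: 0xEB = 11101011, payload 1011 (4 bits).
Byte 2: 0xAB = 10101011 (10xxxxxx ✓), payload 101011.
Byte 3: 0xA6 = 10100110 (10xxxxxx ✓), payload 100110.
Concatenate: 1011101011100110 = 0xBAE6 (16 bits → U+BAE6).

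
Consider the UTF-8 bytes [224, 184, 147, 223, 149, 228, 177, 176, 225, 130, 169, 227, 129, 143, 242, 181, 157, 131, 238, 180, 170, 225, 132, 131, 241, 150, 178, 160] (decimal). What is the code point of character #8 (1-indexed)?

U+1103

Offset 0: leading byte 0xE0 = 11100000 → 3-byte char #1 = E0 B8 93.
Offset 3: leading byte 0xDF = 11011111 → 2-byte char #2 = DF 95.
Offset 5: leading byte 0xE4 = 11100100 → 3-byte char #3 = E4 B1 B0.
Offset 8: leading byte 0xE1 = 11100001 → 3-byte char #4 = E1 82 A9.
Offset 11: leading byte 0xE3 = 11100011 → 3-byte char #5 = E3 81 8F.
Offset 14: leading byte 0xF2 = 11110010 → 4-byte char #6 = F2 B5 9D 83.
Offset 18: leading byte 0xEE = 11101110 → 3-byte char #7 = EE B4 AA.
Offset 21: leading byte 0xE1 = 11100001 → 3-byte char #8 = E1 84 83.
Leading byte 0xE1 = 11100001 matches 1110xxxx → 3-byte sequence.
Byte 1: 0xE1 = 11100001, payload 0001 (4 bits).
Byte 2: 0x84 = 10000100 (10xxxxxx ✓), payload 000100.
Byte 3: 0x83 = 10000011 (10xxxxxx ✓), payload 000011.
Concatenate: 0001000100000011 = 0x1103 (16 bits → U+1103).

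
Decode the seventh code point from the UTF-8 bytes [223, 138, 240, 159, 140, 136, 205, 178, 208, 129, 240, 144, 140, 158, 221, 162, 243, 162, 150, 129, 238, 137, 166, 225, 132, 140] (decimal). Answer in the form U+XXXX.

Offset 0: leading byte 0xDF = 11011111 → 2-byte char #1 = DF 8A.
Offset 2: leading byte 0xF0 = 11110000 → 4-byte char #2 = F0 9F 8C 88.
Offset 6: leading byte 0xCD = 11001101 → 2-byte char #3 = CD B2.
Offset 8: leading byte 0xD0 = 11010000 → 2-byte char #4 = D0 81.
Offset 10: leading byte 0xF0 = 11110000 → 4-byte char #5 = F0 90 8C 9E.
Offset 14: leading byte 0xDD = 11011101 → 2-byte char #6 = DD A2.
Offset 16: leading byte 0xF3 = 11110011 → 4-byte char #7 = F3 A2 96 81.
Leading byte 0xF3 = 11110011 matches 11110xxx → 4-byte sequence.
Byte 1: 0xF3 = 11110011, payload 011 (3 bits).
Byte 2: 0xA2 = 10100010 (10xxxxxx ✓), payload 100010.
Byte 3: 0x96 = 10010110 (10xxxxxx ✓), payload 010110.
Byte 4: 0x81 = 10000001 (10xxxxxx ✓), payload 000001.
Concatenate: 011100010010110000001 = 0xE2581 (21 bits → U+E2581).

U+E2581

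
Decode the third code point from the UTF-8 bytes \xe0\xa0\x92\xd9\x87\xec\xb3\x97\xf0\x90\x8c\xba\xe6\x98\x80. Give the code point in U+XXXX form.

U+CCD7

Offset 0: leading byte 0xE0 = 11100000 → 3-byte char #1 = E0 A0 92.
Offset 3: leading byte 0xD9 = 11011001 → 2-byte char #2 = D9 87.
Offset 5: leading byte 0xEC = 11101100 → 3-byte char #3 = EC B3 97.
Leading byte 0xEC = 11101100 matches 1110xxxx → 3-byte sequence.
Byte 1: 0xEC = 11101100, payload 1100 (4 bits).
Byte 2: 0xB3 = 10110011 (10xxxxxx ✓), payload 110011.
Byte 3: 0x97 = 10010111 (10xxxxxx ✓), payload 010111.
Concatenate: 1100110011010111 = 0xCCD7 (16 bits → U+CCD7).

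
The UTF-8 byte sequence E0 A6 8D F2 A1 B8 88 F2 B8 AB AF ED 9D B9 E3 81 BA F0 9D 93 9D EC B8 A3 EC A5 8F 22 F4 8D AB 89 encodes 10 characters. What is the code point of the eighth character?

U+C94F

Offset 0: leading byte 0xE0 = 11100000 → 3-byte char #1 = E0 A6 8D.
Offset 3: leading byte 0xF2 = 11110010 → 4-byte char #2 = F2 A1 B8 88.
Offset 7: leading byte 0xF2 = 11110010 → 4-byte char #3 = F2 B8 AB AF.
Offset 11: leading byte 0xED = 11101101 → 3-byte char #4 = ED 9D B9.
Offset 14: leading byte 0xE3 = 11100011 → 3-byte char #5 = E3 81 BA.
Offset 17: leading byte 0xF0 = 11110000 → 4-byte char #6 = F0 9D 93 9D.
Offset 21: leading byte 0xEC = 11101100 → 3-byte char #7 = EC B8 A3.
Offset 24: leading byte 0xEC = 11101100 → 3-byte char #8 = EC A5 8F.
Leading byte 0xEC = 11101100 matches 1110xxxx → 3-byte sequence.
Byte 1: 0xEC = 11101100, payload 1100 (4 bits).
Byte 2: 0xA5 = 10100101 (10xxxxxx ✓), payload 100101.
Byte 3: 0x8F = 10001111 (10xxxxxx ✓), payload 001111.
Concatenate: 1100100101001111 = 0xC94F (16 bits → U+C94F).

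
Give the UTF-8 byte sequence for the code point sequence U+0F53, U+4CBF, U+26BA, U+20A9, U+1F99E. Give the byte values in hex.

U+0F53: 3-byte form → E0 BD 93.
U+4CBF: 3-byte form → E4 B2 BF.
U+26BA: 3-byte form → E2 9A BA.
U+20A9: 3-byte form → E2 82 A9.
U+1F99E: 4-byte form → F0 9F A6 9E.
Concatenated (16 bytes): E0 BD 93 E4 B2 BF E2 9A BA E2 82 A9 F0 9F A6 9E.

E0 BD 93 E4 B2 BF E2 9A BA E2 82 A9 F0 9F A6 9E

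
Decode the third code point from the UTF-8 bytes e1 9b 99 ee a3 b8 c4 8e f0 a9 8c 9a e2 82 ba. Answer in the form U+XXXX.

Offset 0: leading byte 0xE1 = 11100001 → 3-byte char #1 = E1 9B 99.
Offset 3: leading byte 0xEE = 11101110 → 3-byte char #2 = EE A3 B8.
Offset 6: leading byte 0xC4 = 11000100 → 2-byte char #3 = C4 8E.
Leading byte 0xC4 = 11000100 matches 110xxxxx → 2-byte sequence.
Byte 1: 0xC4 = 11000100, payload 00100 (5 bits).
Byte 2: 0x8E = 10001110 (10xxxxxx ✓), payload 001110.
Concatenate: 00100001110 = 0x10E (11 bits → U+010E).

U+010E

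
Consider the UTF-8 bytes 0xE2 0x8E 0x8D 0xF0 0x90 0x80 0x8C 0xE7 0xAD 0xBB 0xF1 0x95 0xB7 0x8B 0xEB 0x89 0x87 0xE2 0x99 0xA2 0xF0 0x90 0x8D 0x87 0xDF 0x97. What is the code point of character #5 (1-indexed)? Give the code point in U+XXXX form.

U+B247

Offset 0: leading byte 0xE2 = 11100010 → 3-byte char #1 = E2 8E 8D.
Offset 3: leading byte 0xF0 = 11110000 → 4-byte char #2 = F0 90 80 8C.
Offset 7: leading byte 0xE7 = 11100111 → 3-byte char #3 = E7 AD BB.
Offset 10: leading byte 0xF1 = 11110001 → 4-byte char #4 = F1 95 B7 8B.
Offset 14: leading byte 0xEB = 11101011 → 3-byte char #5 = EB 89 87.
Leading byte 0xEB = 11101011 matches 1110xxxx → 3-byte sequence.
Byte 1: 0xEB = 11101011, payload 1011 (4 bits).
Byte 2: 0x89 = 10001001 (10xxxxxx ✓), payload 001001.
Byte 3: 0x87 = 10000111 (10xxxxxx ✓), payload 000111.
Concatenate: 1011001001000111 = 0xB247 (16 bits → U+B247).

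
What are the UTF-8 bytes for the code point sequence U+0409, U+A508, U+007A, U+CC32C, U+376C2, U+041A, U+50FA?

D0 89 EA 94 88 7A F3 8C 8C AC F0 B7 9B 82 D0 9A E5 83 BA

U+0409: 2-byte form → D0 89.
U+A508: 3-byte form → EA 94 88.
U+007A: 1-byte form → 7A.
U+CC32C: 4-byte form → F3 8C 8C AC.
U+376C2: 4-byte form → F0 B7 9B 82.
U+041A: 2-byte form → D0 9A.
U+50FA: 3-byte form → E5 83 BA.
Concatenated (19 bytes): D0 89 EA 94 88 7A F3 8C 8C AC F0 B7 9B 82 D0 9A E5 83 BA.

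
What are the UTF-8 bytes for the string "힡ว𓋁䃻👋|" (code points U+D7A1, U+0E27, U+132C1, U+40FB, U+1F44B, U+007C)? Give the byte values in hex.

ED 9E A1 E0 B8 A7 F0 93 8B 81 E4 83 BB F0 9F 91 8B 7C

U+D7A1: 3-byte form → ED 9E A1.
U+0E27: 3-byte form → E0 B8 A7.
U+132C1: 4-byte form → F0 93 8B 81.
U+40FB: 3-byte form → E4 83 BB.
U+1F44B: 4-byte form → F0 9F 91 8B.
U+007C: 1-byte form → 7C.
Concatenated (18 bytes): ED 9E A1 E0 B8 A7 F0 93 8B 81 E4 83 BB F0 9F 91 8B 7C.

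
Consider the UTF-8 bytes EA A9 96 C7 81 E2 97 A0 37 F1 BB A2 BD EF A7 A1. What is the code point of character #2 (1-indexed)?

Offset 0: leading byte 0xEA = 11101010 → 3-byte char #1 = EA A9 96.
Offset 3: leading byte 0xC7 = 11000111 → 2-byte char #2 = C7 81.
Leading byte 0xC7 = 11000111 matches 110xxxxx → 2-byte sequence.
Byte 1: 0xC7 = 11000111, payload 00111 (5 bits).
Byte 2: 0x81 = 10000001 (10xxxxxx ✓), payload 000001.
Concatenate: 00111000001 = 0x1C1 (11 bits → U+01C1).

U+01C1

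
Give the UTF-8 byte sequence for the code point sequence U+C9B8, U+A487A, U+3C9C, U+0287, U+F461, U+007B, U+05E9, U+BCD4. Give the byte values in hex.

EC A6 B8 F2 A4 A1 BA E3 B2 9C CA 87 EF 91 A1 7B D7 A9 EB B3 94

U+C9B8: 3-byte form → EC A6 B8.
U+A487A: 4-byte form → F2 A4 A1 BA.
U+3C9C: 3-byte form → E3 B2 9C.
U+0287: 2-byte form → CA 87.
U+F461: 3-byte form → EF 91 A1.
U+007B: 1-byte form → 7B.
U+05E9: 2-byte form → D7 A9.
U+BCD4: 3-byte form → EB B3 94.
Concatenated (21 bytes): EC A6 B8 F2 A4 A1 BA E3 B2 9C CA 87 EF 91 A1 7B D7 A9 EB B3 94.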